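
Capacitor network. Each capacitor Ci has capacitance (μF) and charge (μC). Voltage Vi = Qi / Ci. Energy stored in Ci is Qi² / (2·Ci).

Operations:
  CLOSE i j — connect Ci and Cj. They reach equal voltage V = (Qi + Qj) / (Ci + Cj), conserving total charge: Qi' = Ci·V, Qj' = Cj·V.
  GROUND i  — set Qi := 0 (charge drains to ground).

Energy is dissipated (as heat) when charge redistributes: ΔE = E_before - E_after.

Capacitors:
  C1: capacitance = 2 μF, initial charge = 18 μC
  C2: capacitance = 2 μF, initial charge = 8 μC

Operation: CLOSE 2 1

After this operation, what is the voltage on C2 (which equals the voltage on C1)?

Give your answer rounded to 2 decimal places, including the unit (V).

Initial: C1(2μF, Q=18μC, V=9.00V), C2(2μF, Q=8μC, V=4.00V)
Op 1: CLOSE 2-1: Q_total=26.00, C_total=4.00, V=6.50; Q2=13.00, Q1=13.00; dissipated=12.500

Answer: 6.50 V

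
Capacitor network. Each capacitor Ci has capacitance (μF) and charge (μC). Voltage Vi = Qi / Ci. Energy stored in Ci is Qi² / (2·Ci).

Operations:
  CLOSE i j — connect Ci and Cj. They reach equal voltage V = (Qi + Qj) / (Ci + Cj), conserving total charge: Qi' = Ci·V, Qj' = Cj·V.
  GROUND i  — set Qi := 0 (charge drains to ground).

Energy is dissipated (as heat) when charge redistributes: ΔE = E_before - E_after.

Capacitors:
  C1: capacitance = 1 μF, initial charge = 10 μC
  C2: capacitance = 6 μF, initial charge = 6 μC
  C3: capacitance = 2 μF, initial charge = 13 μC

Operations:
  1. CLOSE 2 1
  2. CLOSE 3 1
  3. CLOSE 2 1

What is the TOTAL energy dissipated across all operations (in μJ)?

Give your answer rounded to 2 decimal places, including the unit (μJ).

Answer: 44.02 μJ

Derivation:
Initial: C1(1μF, Q=10μC, V=10.00V), C2(6μF, Q=6μC, V=1.00V), C3(2μF, Q=13μC, V=6.50V)
Op 1: CLOSE 2-1: Q_total=16.00, C_total=7.00, V=2.29; Q2=13.71, Q1=2.29; dissipated=34.714
Op 2: CLOSE 3-1: Q_total=15.29, C_total=3.00, V=5.10; Q3=10.19, Q1=5.10; dissipated=5.920
Op 3: CLOSE 2-1: Q_total=18.81, C_total=7.00, V=2.69; Q2=16.12, Q1=2.69; dissipated=3.383
Total dissipated: 44.017 μJ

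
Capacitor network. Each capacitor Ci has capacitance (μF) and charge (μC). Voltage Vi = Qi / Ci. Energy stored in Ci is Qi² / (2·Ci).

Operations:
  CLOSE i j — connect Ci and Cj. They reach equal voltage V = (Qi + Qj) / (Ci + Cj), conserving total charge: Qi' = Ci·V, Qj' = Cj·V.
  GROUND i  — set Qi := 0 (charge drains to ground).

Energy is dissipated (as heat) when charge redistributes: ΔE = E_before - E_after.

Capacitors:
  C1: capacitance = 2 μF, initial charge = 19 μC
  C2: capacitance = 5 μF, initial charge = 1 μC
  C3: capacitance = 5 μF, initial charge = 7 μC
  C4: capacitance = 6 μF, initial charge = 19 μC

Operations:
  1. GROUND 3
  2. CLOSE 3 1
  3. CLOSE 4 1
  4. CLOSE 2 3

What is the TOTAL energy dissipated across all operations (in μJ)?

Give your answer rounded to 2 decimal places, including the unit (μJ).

Initial: C1(2μF, Q=19μC, V=9.50V), C2(5μF, Q=1μC, V=0.20V), C3(5μF, Q=7μC, V=1.40V), C4(6μF, Q=19μC, V=3.17V)
Op 1: GROUND 3: Q3=0; energy lost=4.900
Op 2: CLOSE 3-1: Q_total=19.00, C_total=7.00, V=2.71; Q3=13.57, Q1=5.43; dissipated=64.464
Op 3: CLOSE 4-1: Q_total=24.43, C_total=8.00, V=3.05; Q4=18.32, Q1=6.11; dissipated=0.153
Op 4: CLOSE 2-3: Q_total=14.57, C_total=10.00, V=1.46; Q2=7.29, Q3=7.29; dissipated=7.902
Total dissipated: 77.420 μJ

Answer: 77.42 μJ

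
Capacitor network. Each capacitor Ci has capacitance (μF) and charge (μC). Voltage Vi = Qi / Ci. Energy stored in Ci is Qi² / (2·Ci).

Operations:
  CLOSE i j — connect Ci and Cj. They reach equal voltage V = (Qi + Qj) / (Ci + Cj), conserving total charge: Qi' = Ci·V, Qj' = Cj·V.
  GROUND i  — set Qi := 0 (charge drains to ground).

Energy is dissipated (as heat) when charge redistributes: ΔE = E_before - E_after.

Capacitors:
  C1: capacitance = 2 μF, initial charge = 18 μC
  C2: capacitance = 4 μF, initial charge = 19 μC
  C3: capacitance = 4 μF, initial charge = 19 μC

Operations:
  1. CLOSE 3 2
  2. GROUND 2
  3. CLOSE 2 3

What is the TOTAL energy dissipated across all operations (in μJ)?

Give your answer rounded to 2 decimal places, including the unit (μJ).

Answer: 67.69 μJ

Derivation:
Initial: C1(2μF, Q=18μC, V=9.00V), C2(4μF, Q=19μC, V=4.75V), C3(4μF, Q=19μC, V=4.75V)
Op 1: CLOSE 3-2: Q_total=38.00, C_total=8.00, V=4.75; Q3=19.00, Q2=19.00; dissipated=0.000
Op 2: GROUND 2: Q2=0; energy lost=45.125
Op 3: CLOSE 2-3: Q_total=19.00, C_total=8.00, V=2.38; Q2=9.50, Q3=9.50; dissipated=22.562
Total dissipated: 67.688 μJ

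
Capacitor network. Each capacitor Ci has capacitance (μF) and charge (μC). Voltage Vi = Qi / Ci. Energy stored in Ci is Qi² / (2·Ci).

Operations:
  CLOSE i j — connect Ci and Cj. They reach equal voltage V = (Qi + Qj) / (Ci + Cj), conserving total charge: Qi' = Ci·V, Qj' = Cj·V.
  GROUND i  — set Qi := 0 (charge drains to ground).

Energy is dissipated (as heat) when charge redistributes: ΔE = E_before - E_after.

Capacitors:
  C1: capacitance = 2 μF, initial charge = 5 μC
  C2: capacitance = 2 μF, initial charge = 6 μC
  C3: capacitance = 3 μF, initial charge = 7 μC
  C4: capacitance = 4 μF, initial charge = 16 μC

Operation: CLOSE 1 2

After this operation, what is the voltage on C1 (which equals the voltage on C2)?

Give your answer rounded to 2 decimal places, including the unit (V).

Answer: 2.75 V

Derivation:
Initial: C1(2μF, Q=5μC, V=2.50V), C2(2μF, Q=6μC, V=3.00V), C3(3μF, Q=7μC, V=2.33V), C4(4μF, Q=16μC, V=4.00V)
Op 1: CLOSE 1-2: Q_total=11.00, C_total=4.00, V=2.75; Q1=5.50, Q2=5.50; dissipated=0.125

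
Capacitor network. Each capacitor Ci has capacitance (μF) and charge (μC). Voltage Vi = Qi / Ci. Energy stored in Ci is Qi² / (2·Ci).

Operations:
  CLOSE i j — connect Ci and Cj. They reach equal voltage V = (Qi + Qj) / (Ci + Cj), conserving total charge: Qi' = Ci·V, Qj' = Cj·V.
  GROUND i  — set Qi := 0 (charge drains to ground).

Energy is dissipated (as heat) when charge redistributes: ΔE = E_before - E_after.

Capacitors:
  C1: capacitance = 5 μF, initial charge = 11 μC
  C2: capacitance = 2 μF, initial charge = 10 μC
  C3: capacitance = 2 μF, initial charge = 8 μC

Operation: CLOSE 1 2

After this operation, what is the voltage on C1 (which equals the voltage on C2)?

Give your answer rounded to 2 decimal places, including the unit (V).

Answer: 3.00 V

Derivation:
Initial: C1(5μF, Q=11μC, V=2.20V), C2(2μF, Q=10μC, V=5.00V), C3(2μF, Q=8μC, V=4.00V)
Op 1: CLOSE 1-2: Q_total=21.00, C_total=7.00, V=3.00; Q1=15.00, Q2=6.00; dissipated=5.600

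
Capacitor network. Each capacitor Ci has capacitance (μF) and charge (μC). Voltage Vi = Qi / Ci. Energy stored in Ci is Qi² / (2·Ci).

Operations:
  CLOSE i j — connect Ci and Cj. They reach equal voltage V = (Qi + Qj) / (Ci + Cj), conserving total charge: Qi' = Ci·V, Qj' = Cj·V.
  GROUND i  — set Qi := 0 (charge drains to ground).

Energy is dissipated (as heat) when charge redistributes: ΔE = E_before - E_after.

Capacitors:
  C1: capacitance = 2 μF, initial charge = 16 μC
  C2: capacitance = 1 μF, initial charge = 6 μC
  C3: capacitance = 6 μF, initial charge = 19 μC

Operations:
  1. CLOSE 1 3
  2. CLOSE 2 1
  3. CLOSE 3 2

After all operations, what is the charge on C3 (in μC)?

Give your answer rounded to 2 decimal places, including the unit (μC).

Answer: 26.71 μC

Derivation:
Initial: C1(2μF, Q=16μC, V=8.00V), C2(1μF, Q=6μC, V=6.00V), C3(6μF, Q=19μC, V=3.17V)
Op 1: CLOSE 1-3: Q_total=35.00, C_total=8.00, V=4.38; Q1=8.75, Q3=26.25; dissipated=17.521
Op 2: CLOSE 2-1: Q_total=14.75, C_total=3.00, V=4.92; Q2=4.92, Q1=9.83; dissipated=0.880
Op 3: CLOSE 3-2: Q_total=31.17, C_total=7.00, V=4.45; Q3=26.71, Q2=4.45; dissipated=0.126
Final charges: Q1=9.83, Q2=4.45, Q3=26.71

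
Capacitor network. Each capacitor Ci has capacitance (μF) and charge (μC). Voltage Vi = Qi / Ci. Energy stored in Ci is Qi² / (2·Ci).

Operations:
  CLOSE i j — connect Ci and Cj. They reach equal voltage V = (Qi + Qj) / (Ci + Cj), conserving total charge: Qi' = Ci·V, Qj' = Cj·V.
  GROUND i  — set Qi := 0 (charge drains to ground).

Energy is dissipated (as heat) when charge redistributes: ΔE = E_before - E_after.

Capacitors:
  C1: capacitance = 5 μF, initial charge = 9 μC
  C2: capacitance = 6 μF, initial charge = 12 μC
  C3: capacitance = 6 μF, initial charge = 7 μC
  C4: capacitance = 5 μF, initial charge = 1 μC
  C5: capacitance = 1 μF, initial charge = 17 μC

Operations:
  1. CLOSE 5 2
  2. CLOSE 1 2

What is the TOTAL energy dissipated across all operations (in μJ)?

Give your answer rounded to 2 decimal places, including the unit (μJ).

Initial: C1(5μF, Q=9μC, V=1.80V), C2(6μF, Q=12μC, V=2.00V), C3(6μF, Q=7μC, V=1.17V), C4(5μF, Q=1μC, V=0.20V), C5(1μF, Q=17μC, V=17.00V)
Op 1: CLOSE 5-2: Q_total=29.00, C_total=7.00, V=4.14; Q5=4.14, Q2=24.86; dissipated=96.429
Op 2: CLOSE 1-2: Q_total=33.86, C_total=11.00, V=3.08; Q1=15.39, Q2=18.47; dissipated=7.485
Total dissipated: 103.914 μJ

Answer: 103.91 μJ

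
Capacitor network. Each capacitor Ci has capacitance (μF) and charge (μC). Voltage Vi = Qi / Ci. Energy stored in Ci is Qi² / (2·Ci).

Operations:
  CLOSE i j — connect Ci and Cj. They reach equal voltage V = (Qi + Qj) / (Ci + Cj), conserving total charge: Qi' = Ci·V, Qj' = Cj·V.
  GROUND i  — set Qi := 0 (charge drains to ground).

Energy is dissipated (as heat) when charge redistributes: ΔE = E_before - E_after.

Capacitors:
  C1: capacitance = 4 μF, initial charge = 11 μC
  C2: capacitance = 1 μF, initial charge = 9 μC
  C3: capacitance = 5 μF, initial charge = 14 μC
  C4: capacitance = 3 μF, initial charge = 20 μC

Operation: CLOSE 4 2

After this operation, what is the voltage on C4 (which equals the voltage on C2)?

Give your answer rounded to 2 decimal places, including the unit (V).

Answer: 7.25 V

Derivation:
Initial: C1(4μF, Q=11μC, V=2.75V), C2(1μF, Q=9μC, V=9.00V), C3(5μF, Q=14μC, V=2.80V), C4(3μF, Q=20μC, V=6.67V)
Op 1: CLOSE 4-2: Q_total=29.00, C_total=4.00, V=7.25; Q4=21.75, Q2=7.25; dissipated=2.042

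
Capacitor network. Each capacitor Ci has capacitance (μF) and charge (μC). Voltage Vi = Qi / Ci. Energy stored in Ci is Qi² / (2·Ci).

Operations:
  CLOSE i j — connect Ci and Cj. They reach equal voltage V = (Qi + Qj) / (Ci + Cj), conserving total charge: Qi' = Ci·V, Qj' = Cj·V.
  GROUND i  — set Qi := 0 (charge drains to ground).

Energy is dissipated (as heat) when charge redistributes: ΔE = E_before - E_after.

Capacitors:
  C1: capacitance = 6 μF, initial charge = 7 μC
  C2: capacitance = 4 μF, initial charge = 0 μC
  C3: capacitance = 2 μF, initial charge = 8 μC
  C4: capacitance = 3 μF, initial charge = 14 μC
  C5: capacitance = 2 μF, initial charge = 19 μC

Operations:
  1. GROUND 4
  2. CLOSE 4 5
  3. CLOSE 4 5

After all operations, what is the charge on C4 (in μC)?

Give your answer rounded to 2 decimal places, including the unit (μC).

Answer: 11.40 μC

Derivation:
Initial: C1(6μF, Q=7μC, V=1.17V), C2(4μF, Q=0μC, V=0.00V), C3(2μF, Q=8μC, V=4.00V), C4(3μF, Q=14μC, V=4.67V), C5(2μF, Q=19μC, V=9.50V)
Op 1: GROUND 4: Q4=0; energy lost=32.667
Op 2: CLOSE 4-5: Q_total=19.00, C_total=5.00, V=3.80; Q4=11.40, Q5=7.60; dissipated=54.150
Op 3: CLOSE 4-5: Q_total=19.00, C_total=5.00, V=3.80; Q4=11.40, Q5=7.60; dissipated=0.000
Final charges: Q1=7.00, Q2=0.00, Q3=8.00, Q4=11.40, Q5=7.60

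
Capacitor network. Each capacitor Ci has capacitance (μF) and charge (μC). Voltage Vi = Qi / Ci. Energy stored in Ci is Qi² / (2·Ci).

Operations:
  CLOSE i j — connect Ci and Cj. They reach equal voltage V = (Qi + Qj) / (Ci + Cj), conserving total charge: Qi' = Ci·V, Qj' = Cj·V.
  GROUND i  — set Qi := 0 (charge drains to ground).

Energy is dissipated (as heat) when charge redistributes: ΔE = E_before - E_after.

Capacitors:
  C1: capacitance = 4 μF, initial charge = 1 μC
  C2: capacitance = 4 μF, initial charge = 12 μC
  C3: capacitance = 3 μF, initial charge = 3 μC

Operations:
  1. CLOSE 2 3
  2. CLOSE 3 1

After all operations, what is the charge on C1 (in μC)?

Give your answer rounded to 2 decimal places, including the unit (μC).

Answer: 4.24 μC

Derivation:
Initial: C1(4μF, Q=1μC, V=0.25V), C2(4μF, Q=12μC, V=3.00V), C3(3μF, Q=3μC, V=1.00V)
Op 1: CLOSE 2-3: Q_total=15.00, C_total=7.00, V=2.14; Q2=8.57, Q3=6.43; dissipated=3.429
Op 2: CLOSE 3-1: Q_total=7.43, C_total=7.00, V=1.06; Q3=3.18, Q1=4.24; dissipated=3.071
Final charges: Q1=4.24, Q2=8.57, Q3=3.18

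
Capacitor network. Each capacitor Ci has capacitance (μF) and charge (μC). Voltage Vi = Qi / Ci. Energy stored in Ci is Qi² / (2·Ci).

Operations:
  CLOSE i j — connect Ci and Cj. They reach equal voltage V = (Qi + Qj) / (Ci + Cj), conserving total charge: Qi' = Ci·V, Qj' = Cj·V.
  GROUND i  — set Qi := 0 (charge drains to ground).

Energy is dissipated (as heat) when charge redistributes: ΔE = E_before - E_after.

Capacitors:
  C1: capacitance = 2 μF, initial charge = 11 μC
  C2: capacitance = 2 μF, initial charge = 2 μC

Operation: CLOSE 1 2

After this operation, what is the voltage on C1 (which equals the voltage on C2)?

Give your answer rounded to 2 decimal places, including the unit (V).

Initial: C1(2μF, Q=11μC, V=5.50V), C2(2μF, Q=2μC, V=1.00V)
Op 1: CLOSE 1-2: Q_total=13.00, C_total=4.00, V=3.25; Q1=6.50, Q2=6.50; dissipated=10.125

Answer: 3.25 V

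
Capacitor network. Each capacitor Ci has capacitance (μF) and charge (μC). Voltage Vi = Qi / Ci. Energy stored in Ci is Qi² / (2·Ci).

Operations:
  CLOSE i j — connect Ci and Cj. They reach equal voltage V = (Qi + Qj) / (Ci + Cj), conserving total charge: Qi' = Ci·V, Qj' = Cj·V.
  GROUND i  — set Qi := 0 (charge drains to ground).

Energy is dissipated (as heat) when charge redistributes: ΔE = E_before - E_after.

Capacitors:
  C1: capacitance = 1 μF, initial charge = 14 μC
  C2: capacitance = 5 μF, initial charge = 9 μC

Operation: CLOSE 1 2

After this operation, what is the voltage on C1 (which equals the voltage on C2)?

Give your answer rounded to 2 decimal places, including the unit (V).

Initial: C1(1μF, Q=14μC, V=14.00V), C2(5μF, Q=9μC, V=1.80V)
Op 1: CLOSE 1-2: Q_total=23.00, C_total=6.00, V=3.83; Q1=3.83, Q2=19.17; dissipated=62.017

Answer: 3.83 V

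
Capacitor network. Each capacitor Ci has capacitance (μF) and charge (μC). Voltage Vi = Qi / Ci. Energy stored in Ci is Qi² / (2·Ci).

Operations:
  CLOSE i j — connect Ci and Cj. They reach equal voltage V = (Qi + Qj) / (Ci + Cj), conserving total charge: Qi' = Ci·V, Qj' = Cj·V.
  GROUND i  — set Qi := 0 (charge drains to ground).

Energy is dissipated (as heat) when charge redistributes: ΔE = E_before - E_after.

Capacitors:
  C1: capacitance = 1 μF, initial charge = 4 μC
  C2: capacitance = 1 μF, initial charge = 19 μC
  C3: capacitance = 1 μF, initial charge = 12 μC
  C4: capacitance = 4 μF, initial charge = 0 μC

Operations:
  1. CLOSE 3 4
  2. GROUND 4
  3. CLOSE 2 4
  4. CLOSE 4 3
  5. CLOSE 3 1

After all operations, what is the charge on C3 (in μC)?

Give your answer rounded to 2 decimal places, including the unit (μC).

Answer: 3.76 μC

Derivation:
Initial: C1(1μF, Q=4μC, V=4.00V), C2(1μF, Q=19μC, V=19.00V), C3(1μF, Q=12μC, V=12.00V), C4(4μF, Q=0μC, V=0.00V)
Op 1: CLOSE 3-4: Q_total=12.00, C_total=5.00, V=2.40; Q3=2.40, Q4=9.60; dissipated=57.600
Op 2: GROUND 4: Q4=0; energy lost=11.520
Op 3: CLOSE 2-4: Q_total=19.00, C_total=5.00, V=3.80; Q2=3.80, Q4=15.20; dissipated=144.400
Op 4: CLOSE 4-3: Q_total=17.60, C_total=5.00, V=3.52; Q4=14.08, Q3=3.52; dissipated=0.784
Op 5: CLOSE 3-1: Q_total=7.52, C_total=2.00, V=3.76; Q3=3.76, Q1=3.76; dissipated=0.058
Final charges: Q1=3.76, Q2=3.80, Q3=3.76, Q4=14.08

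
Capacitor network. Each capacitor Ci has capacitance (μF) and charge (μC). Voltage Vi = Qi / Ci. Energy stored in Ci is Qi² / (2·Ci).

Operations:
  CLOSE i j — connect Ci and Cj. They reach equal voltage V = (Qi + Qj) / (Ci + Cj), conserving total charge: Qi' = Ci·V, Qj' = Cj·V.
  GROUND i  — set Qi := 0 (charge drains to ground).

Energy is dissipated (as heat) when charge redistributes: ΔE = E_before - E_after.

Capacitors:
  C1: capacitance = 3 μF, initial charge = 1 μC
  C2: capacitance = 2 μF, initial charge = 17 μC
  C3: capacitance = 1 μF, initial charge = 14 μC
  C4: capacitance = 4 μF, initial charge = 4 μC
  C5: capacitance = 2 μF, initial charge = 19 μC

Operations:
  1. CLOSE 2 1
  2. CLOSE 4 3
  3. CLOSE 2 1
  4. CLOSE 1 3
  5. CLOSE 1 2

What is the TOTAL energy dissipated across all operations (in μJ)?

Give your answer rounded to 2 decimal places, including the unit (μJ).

Answer: 107.62 μJ

Derivation:
Initial: C1(3μF, Q=1μC, V=0.33V), C2(2μF, Q=17μC, V=8.50V), C3(1μF, Q=14μC, V=14.00V), C4(4μF, Q=4μC, V=1.00V), C5(2μF, Q=19μC, V=9.50V)
Op 1: CLOSE 2-1: Q_total=18.00, C_total=5.00, V=3.60; Q2=7.20, Q1=10.80; dissipated=40.017
Op 2: CLOSE 4-3: Q_total=18.00, C_total=5.00, V=3.60; Q4=14.40, Q3=3.60; dissipated=67.600
Op 3: CLOSE 2-1: Q_total=18.00, C_total=5.00, V=3.60; Q2=7.20, Q1=10.80; dissipated=0.000
Op 4: CLOSE 1-3: Q_total=14.40, C_total=4.00, V=3.60; Q1=10.80, Q3=3.60; dissipated=0.000
Op 5: CLOSE 1-2: Q_total=18.00, C_total=5.00, V=3.60; Q1=10.80, Q2=7.20; dissipated=0.000
Total dissipated: 107.617 μJ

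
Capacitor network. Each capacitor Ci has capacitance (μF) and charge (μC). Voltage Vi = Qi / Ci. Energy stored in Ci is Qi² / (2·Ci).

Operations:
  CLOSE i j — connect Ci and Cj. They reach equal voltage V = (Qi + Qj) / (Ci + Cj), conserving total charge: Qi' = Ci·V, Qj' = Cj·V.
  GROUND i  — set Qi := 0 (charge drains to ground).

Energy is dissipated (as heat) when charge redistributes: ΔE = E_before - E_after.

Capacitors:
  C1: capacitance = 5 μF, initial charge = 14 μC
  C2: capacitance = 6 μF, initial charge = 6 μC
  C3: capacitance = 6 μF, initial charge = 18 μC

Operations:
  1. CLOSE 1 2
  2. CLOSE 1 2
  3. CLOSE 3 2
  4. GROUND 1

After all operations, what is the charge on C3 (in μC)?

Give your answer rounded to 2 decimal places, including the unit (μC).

Initial: C1(5μF, Q=14μC, V=2.80V), C2(6μF, Q=6μC, V=1.00V), C3(6μF, Q=18μC, V=3.00V)
Op 1: CLOSE 1-2: Q_total=20.00, C_total=11.00, V=1.82; Q1=9.09, Q2=10.91; dissipated=4.418
Op 2: CLOSE 1-2: Q_total=20.00, C_total=11.00, V=1.82; Q1=9.09, Q2=10.91; dissipated=0.000
Op 3: CLOSE 3-2: Q_total=28.91, C_total=12.00, V=2.41; Q3=14.45, Q2=14.45; dissipated=2.095
Op 4: GROUND 1: Q1=0; energy lost=8.264
Final charges: Q1=0.00, Q2=14.45, Q3=14.45

Answer: 14.45 μC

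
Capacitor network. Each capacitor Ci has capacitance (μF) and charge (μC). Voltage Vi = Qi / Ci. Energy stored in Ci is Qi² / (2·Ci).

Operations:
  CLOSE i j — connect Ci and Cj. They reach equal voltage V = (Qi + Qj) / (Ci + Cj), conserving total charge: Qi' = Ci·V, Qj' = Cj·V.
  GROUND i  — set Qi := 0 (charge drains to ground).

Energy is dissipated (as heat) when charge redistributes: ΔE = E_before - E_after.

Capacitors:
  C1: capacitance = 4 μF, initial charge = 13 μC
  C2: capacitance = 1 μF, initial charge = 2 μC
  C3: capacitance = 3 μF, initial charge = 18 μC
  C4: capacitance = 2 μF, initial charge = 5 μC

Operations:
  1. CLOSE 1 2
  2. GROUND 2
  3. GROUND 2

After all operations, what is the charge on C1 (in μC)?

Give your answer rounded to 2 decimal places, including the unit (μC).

Initial: C1(4μF, Q=13μC, V=3.25V), C2(1μF, Q=2μC, V=2.00V), C3(3μF, Q=18μC, V=6.00V), C4(2μF, Q=5μC, V=2.50V)
Op 1: CLOSE 1-2: Q_total=15.00, C_total=5.00, V=3.00; Q1=12.00, Q2=3.00; dissipated=0.625
Op 2: GROUND 2: Q2=0; energy lost=4.500
Op 3: GROUND 2: Q2=0; energy lost=0.000
Final charges: Q1=12.00, Q2=0.00, Q3=18.00, Q4=5.00

Answer: 12.00 μC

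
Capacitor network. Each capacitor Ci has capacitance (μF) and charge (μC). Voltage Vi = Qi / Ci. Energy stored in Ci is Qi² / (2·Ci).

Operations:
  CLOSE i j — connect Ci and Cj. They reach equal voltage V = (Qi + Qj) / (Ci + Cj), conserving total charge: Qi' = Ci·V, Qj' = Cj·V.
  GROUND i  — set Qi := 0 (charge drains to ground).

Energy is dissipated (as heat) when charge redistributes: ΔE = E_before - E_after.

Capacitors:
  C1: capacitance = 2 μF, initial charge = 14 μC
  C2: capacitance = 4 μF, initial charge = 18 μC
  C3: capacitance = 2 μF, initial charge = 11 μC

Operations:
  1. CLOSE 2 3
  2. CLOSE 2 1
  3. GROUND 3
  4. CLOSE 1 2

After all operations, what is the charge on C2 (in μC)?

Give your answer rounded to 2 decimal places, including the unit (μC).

Initial: C1(2μF, Q=14μC, V=7.00V), C2(4μF, Q=18μC, V=4.50V), C3(2μF, Q=11μC, V=5.50V)
Op 1: CLOSE 2-3: Q_total=29.00, C_total=6.00, V=4.83; Q2=19.33, Q3=9.67; dissipated=0.667
Op 2: CLOSE 2-1: Q_total=33.33, C_total=6.00, V=5.56; Q2=22.22, Q1=11.11; dissipated=3.130
Op 3: GROUND 3: Q3=0; energy lost=23.361
Op 4: CLOSE 1-2: Q_total=33.33, C_total=6.00, V=5.56; Q1=11.11, Q2=22.22; dissipated=0.000
Final charges: Q1=11.11, Q2=22.22, Q3=0.00

Answer: 22.22 μC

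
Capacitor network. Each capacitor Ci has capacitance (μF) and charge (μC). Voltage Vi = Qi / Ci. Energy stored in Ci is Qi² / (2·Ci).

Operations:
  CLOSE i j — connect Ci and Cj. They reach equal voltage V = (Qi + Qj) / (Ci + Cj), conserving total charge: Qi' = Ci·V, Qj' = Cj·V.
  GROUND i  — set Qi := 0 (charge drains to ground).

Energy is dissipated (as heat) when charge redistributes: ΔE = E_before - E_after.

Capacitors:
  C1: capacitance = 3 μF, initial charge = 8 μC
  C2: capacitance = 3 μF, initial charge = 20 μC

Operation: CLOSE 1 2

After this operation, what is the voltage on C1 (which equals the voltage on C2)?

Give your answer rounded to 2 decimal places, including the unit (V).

Answer: 4.67 V

Derivation:
Initial: C1(3μF, Q=8μC, V=2.67V), C2(3μF, Q=20μC, V=6.67V)
Op 1: CLOSE 1-2: Q_total=28.00, C_total=6.00, V=4.67; Q1=14.00, Q2=14.00; dissipated=12.000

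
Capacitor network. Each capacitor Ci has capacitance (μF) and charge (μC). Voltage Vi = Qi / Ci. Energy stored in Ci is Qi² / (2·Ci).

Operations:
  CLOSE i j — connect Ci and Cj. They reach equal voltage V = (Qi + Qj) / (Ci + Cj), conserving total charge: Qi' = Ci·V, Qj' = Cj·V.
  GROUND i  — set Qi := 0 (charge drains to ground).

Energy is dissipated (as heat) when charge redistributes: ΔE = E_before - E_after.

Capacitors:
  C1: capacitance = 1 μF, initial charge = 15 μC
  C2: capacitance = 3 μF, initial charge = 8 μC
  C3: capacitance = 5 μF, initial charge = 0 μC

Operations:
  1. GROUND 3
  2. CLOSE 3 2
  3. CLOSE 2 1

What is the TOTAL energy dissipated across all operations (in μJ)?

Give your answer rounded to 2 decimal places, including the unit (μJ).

Initial: C1(1μF, Q=15μC, V=15.00V), C2(3μF, Q=8μC, V=2.67V), C3(5μF, Q=0μC, V=0.00V)
Op 1: GROUND 3: Q3=0; energy lost=0.000
Op 2: CLOSE 3-2: Q_total=8.00, C_total=8.00, V=1.00; Q3=5.00, Q2=3.00; dissipated=6.667
Op 3: CLOSE 2-1: Q_total=18.00, C_total=4.00, V=4.50; Q2=13.50, Q1=4.50; dissipated=73.500
Total dissipated: 80.167 μJ

Answer: 80.17 μJ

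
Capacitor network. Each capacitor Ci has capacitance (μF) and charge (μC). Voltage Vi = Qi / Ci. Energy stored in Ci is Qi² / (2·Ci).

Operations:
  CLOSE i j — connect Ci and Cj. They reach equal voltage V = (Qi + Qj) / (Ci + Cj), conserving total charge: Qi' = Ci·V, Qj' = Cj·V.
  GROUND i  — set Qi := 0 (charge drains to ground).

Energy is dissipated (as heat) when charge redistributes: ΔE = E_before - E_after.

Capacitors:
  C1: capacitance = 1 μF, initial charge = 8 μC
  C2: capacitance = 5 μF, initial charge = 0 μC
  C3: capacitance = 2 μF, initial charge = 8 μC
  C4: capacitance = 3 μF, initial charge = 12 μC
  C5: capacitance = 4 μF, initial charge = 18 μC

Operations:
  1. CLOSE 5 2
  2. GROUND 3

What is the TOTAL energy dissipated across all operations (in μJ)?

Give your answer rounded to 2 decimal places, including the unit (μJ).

Answer: 38.50 μJ

Derivation:
Initial: C1(1μF, Q=8μC, V=8.00V), C2(5μF, Q=0μC, V=0.00V), C3(2μF, Q=8μC, V=4.00V), C4(3μF, Q=12μC, V=4.00V), C5(4μF, Q=18μC, V=4.50V)
Op 1: CLOSE 5-2: Q_total=18.00, C_total=9.00, V=2.00; Q5=8.00, Q2=10.00; dissipated=22.500
Op 2: GROUND 3: Q3=0; energy lost=16.000
Total dissipated: 38.500 μJ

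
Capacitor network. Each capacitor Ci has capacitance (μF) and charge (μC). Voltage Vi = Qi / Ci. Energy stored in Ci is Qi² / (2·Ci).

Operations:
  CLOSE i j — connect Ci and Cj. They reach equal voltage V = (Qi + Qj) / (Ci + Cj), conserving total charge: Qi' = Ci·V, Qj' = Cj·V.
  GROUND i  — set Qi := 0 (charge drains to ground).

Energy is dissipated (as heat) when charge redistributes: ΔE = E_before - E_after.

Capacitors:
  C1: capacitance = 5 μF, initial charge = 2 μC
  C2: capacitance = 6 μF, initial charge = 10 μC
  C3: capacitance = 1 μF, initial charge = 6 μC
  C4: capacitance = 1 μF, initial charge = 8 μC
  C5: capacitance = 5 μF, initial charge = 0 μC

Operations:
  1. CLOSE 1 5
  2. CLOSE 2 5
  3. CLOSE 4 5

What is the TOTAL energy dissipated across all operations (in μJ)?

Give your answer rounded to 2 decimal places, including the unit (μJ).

Answer: 23.55 μJ

Derivation:
Initial: C1(5μF, Q=2μC, V=0.40V), C2(6μF, Q=10μC, V=1.67V), C3(1μF, Q=6μC, V=6.00V), C4(1μF, Q=8μC, V=8.00V), C5(5μF, Q=0μC, V=0.00V)
Op 1: CLOSE 1-5: Q_total=2.00, C_total=10.00, V=0.20; Q1=1.00, Q5=1.00; dissipated=0.200
Op 2: CLOSE 2-5: Q_total=11.00, C_total=11.00, V=1.00; Q2=6.00, Q5=5.00; dissipated=2.933
Op 3: CLOSE 4-5: Q_total=13.00, C_total=6.00, V=2.17; Q4=2.17, Q5=10.83; dissipated=20.417
Total dissipated: 23.550 μJ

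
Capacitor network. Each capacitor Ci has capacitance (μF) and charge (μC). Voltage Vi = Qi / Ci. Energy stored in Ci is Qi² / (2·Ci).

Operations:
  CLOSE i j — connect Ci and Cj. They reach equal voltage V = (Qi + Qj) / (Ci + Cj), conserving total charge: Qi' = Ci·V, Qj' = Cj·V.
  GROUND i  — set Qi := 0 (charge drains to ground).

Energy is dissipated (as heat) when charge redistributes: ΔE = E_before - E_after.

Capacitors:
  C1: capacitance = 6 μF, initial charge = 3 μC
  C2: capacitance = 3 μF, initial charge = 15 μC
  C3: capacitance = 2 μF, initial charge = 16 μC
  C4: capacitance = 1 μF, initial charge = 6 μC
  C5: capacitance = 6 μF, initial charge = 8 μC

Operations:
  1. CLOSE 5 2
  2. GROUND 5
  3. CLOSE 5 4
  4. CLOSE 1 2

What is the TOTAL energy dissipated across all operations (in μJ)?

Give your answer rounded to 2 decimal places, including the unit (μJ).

Answer: 52.69 μJ

Derivation:
Initial: C1(6μF, Q=3μC, V=0.50V), C2(3μF, Q=15μC, V=5.00V), C3(2μF, Q=16μC, V=8.00V), C4(1μF, Q=6μC, V=6.00V), C5(6μF, Q=8μC, V=1.33V)
Op 1: CLOSE 5-2: Q_total=23.00, C_total=9.00, V=2.56; Q5=15.33, Q2=7.67; dissipated=13.444
Op 2: GROUND 5: Q5=0; energy lost=19.593
Op 3: CLOSE 5-4: Q_total=6.00, C_total=7.00, V=0.86; Q5=5.14, Q4=0.86; dissipated=15.429
Op 4: CLOSE 1-2: Q_total=10.67, C_total=9.00, V=1.19; Q1=7.11, Q2=3.56; dissipated=4.225
Total dissipated: 52.691 μJ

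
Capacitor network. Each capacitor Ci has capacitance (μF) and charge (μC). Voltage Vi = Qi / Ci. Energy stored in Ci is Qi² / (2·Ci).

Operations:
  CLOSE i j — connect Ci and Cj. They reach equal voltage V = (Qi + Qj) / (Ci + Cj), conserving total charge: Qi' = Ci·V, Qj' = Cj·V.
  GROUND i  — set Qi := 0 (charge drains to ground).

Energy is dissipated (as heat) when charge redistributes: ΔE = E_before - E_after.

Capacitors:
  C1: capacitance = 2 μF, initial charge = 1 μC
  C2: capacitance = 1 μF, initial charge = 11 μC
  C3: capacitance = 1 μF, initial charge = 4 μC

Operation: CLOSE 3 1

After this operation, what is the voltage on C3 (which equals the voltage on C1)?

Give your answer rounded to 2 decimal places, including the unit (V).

Initial: C1(2μF, Q=1μC, V=0.50V), C2(1μF, Q=11μC, V=11.00V), C3(1μF, Q=4μC, V=4.00V)
Op 1: CLOSE 3-1: Q_total=5.00, C_total=3.00, V=1.67; Q3=1.67, Q1=3.33; dissipated=4.083

Answer: 1.67 V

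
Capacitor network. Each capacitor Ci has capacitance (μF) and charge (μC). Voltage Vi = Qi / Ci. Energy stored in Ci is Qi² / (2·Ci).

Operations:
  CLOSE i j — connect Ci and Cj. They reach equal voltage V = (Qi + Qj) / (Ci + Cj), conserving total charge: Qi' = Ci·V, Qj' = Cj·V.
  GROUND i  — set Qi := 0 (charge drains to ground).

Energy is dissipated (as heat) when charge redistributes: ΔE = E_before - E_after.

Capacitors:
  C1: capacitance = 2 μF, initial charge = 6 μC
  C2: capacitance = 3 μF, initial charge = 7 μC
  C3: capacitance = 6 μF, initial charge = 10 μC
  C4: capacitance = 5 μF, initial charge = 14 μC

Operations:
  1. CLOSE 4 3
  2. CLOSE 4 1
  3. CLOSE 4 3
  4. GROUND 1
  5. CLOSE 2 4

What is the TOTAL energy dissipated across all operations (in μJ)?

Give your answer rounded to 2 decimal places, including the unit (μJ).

Answer: 8.14 μJ

Derivation:
Initial: C1(2μF, Q=6μC, V=3.00V), C2(3μF, Q=7μC, V=2.33V), C3(6μF, Q=10μC, V=1.67V), C4(5μF, Q=14μC, V=2.80V)
Op 1: CLOSE 4-3: Q_total=24.00, C_total=11.00, V=2.18; Q4=10.91, Q3=13.09; dissipated=1.752
Op 2: CLOSE 4-1: Q_total=16.91, C_total=7.00, V=2.42; Q4=12.08, Q1=4.83; dissipated=0.478
Op 3: CLOSE 4-3: Q_total=25.17, C_total=11.00, V=2.29; Q4=11.44, Q3=13.73; dissipated=0.075
Op 4: GROUND 1: Q1=0; energy lost=5.835
Op 5: CLOSE 2-4: Q_total=18.44, C_total=8.00, V=2.31; Q2=6.92, Q4=11.53; dissipated=0.002
Total dissipated: 8.141 μJ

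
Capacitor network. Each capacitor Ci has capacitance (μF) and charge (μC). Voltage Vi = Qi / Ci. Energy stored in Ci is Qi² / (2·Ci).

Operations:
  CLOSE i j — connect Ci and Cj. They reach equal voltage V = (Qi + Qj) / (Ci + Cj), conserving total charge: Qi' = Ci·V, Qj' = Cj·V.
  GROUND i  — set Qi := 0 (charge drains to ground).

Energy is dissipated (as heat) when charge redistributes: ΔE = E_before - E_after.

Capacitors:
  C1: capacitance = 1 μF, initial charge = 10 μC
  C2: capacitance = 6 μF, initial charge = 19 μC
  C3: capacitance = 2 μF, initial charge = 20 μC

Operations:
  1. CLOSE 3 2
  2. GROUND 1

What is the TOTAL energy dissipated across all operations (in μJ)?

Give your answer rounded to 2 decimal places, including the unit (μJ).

Initial: C1(1μF, Q=10μC, V=10.00V), C2(6μF, Q=19μC, V=3.17V), C3(2μF, Q=20μC, V=10.00V)
Op 1: CLOSE 3-2: Q_total=39.00, C_total=8.00, V=4.88; Q3=9.75, Q2=29.25; dissipated=35.021
Op 2: GROUND 1: Q1=0; energy lost=50.000
Total dissipated: 85.021 μJ

Answer: 85.02 μJ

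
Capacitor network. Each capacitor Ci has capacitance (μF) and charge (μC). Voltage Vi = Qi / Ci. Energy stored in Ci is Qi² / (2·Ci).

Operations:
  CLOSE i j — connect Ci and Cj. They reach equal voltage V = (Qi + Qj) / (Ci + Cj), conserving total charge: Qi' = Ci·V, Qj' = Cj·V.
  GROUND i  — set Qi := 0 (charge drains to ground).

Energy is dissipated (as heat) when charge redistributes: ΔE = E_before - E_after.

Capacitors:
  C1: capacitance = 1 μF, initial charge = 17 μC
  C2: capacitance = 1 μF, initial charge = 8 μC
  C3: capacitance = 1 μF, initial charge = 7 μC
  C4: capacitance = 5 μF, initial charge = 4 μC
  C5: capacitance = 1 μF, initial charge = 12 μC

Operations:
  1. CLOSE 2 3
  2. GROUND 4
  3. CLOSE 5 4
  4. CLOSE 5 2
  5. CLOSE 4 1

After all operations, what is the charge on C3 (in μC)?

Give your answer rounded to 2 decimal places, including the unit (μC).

Answer: 7.50 μC

Derivation:
Initial: C1(1μF, Q=17μC, V=17.00V), C2(1μF, Q=8μC, V=8.00V), C3(1μF, Q=7μC, V=7.00V), C4(5μF, Q=4μC, V=0.80V), C5(1μF, Q=12μC, V=12.00V)
Op 1: CLOSE 2-3: Q_total=15.00, C_total=2.00, V=7.50; Q2=7.50, Q3=7.50; dissipated=0.250
Op 2: GROUND 4: Q4=0; energy lost=1.600
Op 3: CLOSE 5-4: Q_total=12.00, C_total=6.00, V=2.00; Q5=2.00, Q4=10.00; dissipated=60.000
Op 4: CLOSE 5-2: Q_total=9.50, C_total=2.00, V=4.75; Q5=4.75, Q2=4.75; dissipated=7.562
Op 5: CLOSE 4-1: Q_total=27.00, C_total=6.00, V=4.50; Q4=22.50, Q1=4.50; dissipated=93.750
Final charges: Q1=4.50, Q2=4.75, Q3=7.50, Q4=22.50, Q5=4.75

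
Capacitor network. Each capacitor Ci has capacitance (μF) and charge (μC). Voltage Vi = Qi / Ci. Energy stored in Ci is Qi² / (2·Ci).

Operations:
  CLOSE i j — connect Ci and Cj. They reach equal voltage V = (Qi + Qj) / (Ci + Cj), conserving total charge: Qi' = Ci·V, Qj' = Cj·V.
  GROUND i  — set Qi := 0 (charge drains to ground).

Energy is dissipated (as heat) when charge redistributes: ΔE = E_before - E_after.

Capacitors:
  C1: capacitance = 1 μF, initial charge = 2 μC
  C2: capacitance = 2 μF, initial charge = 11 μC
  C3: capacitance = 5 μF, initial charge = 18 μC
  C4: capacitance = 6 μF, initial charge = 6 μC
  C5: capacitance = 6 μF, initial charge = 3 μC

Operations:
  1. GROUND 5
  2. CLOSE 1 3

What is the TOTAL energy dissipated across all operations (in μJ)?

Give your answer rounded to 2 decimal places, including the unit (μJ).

Initial: C1(1μF, Q=2μC, V=2.00V), C2(2μF, Q=11μC, V=5.50V), C3(5μF, Q=18μC, V=3.60V), C4(6μF, Q=6μC, V=1.00V), C5(6μF, Q=3μC, V=0.50V)
Op 1: GROUND 5: Q5=0; energy lost=0.750
Op 2: CLOSE 1-3: Q_total=20.00, C_total=6.00, V=3.33; Q1=3.33, Q3=16.67; dissipated=1.067
Total dissipated: 1.817 μJ

Answer: 1.82 μJ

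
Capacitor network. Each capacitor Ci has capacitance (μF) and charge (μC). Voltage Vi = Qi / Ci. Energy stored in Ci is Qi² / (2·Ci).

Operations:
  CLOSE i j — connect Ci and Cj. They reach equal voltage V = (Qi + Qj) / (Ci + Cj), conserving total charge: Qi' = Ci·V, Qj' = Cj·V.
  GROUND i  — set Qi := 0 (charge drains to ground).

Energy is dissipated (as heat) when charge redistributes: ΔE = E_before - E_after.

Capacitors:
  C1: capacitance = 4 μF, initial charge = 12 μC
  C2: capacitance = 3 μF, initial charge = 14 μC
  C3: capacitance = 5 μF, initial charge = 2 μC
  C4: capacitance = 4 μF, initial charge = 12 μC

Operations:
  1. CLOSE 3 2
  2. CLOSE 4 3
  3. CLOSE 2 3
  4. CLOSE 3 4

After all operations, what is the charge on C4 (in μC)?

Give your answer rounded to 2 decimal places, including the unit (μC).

Initial: C1(4μF, Q=12μC, V=3.00V), C2(3μF, Q=14μC, V=4.67V), C3(5μF, Q=2μC, V=0.40V), C4(4μF, Q=12μC, V=3.00V)
Op 1: CLOSE 3-2: Q_total=16.00, C_total=8.00, V=2.00; Q3=10.00, Q2=6.00; dissipated=17.067
Op 2: CLOSE 4-3: Q_total=22.00, C_total=9.00, V=2.44; Q4=9.78, Q3=12.22; dissipated=1.111
Op 3: CLOSE 2-3: Q_total=18.22, C_total=8.00, V=2.28; Q2=6.83, Q3=11.39; dissipated=0.185
Op 4: CLOSE 3-4: Q_total=21.17, C_total=9.00, V=2.35; Q3=11.76, Q4=9.41; dissipated=0.031
Final charges: Q1=12.00, Q2=6.83, Q3=11.76, Q4=9.41

Answer: 9.41 μC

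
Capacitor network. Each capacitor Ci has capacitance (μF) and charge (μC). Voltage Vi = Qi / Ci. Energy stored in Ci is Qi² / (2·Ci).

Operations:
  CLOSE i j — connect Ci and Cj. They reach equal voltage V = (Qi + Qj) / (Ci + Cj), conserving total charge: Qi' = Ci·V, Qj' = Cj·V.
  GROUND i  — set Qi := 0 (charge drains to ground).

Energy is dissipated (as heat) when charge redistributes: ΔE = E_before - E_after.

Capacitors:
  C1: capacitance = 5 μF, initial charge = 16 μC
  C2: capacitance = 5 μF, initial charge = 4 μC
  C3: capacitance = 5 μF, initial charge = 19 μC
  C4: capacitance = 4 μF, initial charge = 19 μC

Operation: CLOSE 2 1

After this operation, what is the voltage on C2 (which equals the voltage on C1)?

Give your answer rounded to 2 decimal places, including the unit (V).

Initial: C1(5μF, Q=16μC, V=3.20V), C2(5μF, Q=4μC, V=0.80V), C3(5μF, Q=19μC, V=3.80V), C4(4μF, Q=19μC, V=4.75V)
Op 1: CLOSE 2-1: Q_total=20.00, C_total=10.00, V=2.00; Q2=10.00, Q1=10.00; dissipated=7.200

Answer: 2.00 V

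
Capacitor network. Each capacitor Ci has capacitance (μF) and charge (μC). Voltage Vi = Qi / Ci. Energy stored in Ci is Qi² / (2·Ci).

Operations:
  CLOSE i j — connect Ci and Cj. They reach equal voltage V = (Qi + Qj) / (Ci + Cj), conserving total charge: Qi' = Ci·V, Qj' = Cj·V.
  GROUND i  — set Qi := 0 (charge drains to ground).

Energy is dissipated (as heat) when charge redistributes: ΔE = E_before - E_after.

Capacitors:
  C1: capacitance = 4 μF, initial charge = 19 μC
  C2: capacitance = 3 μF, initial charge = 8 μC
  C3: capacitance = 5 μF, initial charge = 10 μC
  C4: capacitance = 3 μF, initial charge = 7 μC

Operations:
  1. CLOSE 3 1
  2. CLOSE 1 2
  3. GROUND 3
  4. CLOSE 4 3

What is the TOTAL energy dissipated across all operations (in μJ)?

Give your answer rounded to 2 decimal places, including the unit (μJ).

Initial: C1(4μF, Q=19μC, V=4.75V), C2(3μF, Q=8μC, V=2.67V), C3(5μF, Q=10μC, V=2.00V), C4(3μF, Q=7μC, V=2.33V)
Op 1: CLOSE 3-1: Q_total=29.00, C_total=9.00, V=3.22; Q3=16.11, Q1=12.89; dissipated=8.403
Op 2: CLOSE 1-2: Q_total=20.89, C_total=7.00, V=2.98; Q1=11.94, Q2=8.95; dissipated=0.265
Op 3: GROUND 3: Q3=0; energy lost=25.957
Op 4: CLOSE 4-3: Q_total=7.00, C_total=8.00, V=0.88; Q4=2.62, Q3=4.38; dissipated=5.104
Total dissipated: 39.728 μJ

Answer: 39.73 μJ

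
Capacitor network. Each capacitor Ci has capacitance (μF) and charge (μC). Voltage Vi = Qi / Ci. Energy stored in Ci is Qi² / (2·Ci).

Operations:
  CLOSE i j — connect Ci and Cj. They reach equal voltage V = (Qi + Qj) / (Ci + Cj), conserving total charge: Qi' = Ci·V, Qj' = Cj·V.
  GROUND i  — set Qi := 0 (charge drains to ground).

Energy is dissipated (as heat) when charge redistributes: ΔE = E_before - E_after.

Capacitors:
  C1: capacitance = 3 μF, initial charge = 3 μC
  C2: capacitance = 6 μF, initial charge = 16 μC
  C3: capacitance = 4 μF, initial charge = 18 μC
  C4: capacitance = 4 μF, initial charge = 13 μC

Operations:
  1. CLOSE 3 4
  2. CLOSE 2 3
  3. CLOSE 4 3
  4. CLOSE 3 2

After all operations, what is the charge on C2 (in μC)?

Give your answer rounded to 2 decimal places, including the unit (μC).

Initial: C1(3μF, Q=3μC, V=1.00V), C2(6μF, Q=16μC, V=2.67V), C3(4μF, Q=18μC, V=4.50V), C4(4μF, Q=13μC, V=3.25V)
Op 1: CLOSE 3-4: Q_total=31.00, C_total=8.00, V=3.88; Q3=15.50, Q4=15.50; dissipated=1.562
Op 2: CLOSE 2-3: Q_total=31.50, C_total=10.00, V=3.15; Q2=18.90, Q3=12.60; dissipated=1.752
Op 3: CLOSE 4-3: Q_total=28.10, C_total=8.00, V=3.51; Q4=14.05, Q3=14.05; dissipated=0.526
Op 4: CLOSE 3-2: Q_total=32.95, C_total=10.00, V=3.29; Q3=13.18, Q2=19.77; dissipated=0.158
Final charges: Q1=3.00, Q2=19.77, Q3=13.18, Q4=14.05

Answer: 19.77 μC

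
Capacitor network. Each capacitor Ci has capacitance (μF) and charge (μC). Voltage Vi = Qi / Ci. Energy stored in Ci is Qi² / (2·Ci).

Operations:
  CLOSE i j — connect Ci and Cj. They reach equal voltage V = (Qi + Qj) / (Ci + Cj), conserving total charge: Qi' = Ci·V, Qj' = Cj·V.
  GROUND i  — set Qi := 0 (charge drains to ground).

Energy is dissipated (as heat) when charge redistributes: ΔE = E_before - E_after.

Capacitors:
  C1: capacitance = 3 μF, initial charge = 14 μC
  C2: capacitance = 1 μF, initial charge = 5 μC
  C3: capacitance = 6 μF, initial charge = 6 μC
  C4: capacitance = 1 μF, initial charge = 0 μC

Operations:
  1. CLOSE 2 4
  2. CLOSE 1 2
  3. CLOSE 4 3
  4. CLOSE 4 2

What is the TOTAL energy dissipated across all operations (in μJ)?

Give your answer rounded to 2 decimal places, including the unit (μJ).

Answer: 11.09 μJ

Derivation:
Initial: C1(3μF, Q=14μC, V=4.67V), C2(1μF, Q=5μC, V=5.00V), C3(6μF, Q=6μC, V=1.00V), C4(1μF, Q=0μC, V=0.00V)
Op 1: CLOSE 2-4: Q_total=5.00, C_total=2.00, V=2.50; Q2=2.50, Q4=2.50; dissipated=6.250
Op 2: CLOSE 1-2: Q_total=16.50, C_total=4.00, V=4.12; Q1=12.38, Q2=4.12; dissipated=1.760
Op 3: CLOSE 4-3: Q_total=8.50, C_total=7.00, V=1.21; Q4=1.21, Q3=7.29; dissipated=0.964
Op 4: CLOSE 4-2: Q_total=5.34, C_total=2.00, V=2.67; Q4=2.67, Q2=2.67; dissipated=2.118
Total dissipated: 11.093 μJ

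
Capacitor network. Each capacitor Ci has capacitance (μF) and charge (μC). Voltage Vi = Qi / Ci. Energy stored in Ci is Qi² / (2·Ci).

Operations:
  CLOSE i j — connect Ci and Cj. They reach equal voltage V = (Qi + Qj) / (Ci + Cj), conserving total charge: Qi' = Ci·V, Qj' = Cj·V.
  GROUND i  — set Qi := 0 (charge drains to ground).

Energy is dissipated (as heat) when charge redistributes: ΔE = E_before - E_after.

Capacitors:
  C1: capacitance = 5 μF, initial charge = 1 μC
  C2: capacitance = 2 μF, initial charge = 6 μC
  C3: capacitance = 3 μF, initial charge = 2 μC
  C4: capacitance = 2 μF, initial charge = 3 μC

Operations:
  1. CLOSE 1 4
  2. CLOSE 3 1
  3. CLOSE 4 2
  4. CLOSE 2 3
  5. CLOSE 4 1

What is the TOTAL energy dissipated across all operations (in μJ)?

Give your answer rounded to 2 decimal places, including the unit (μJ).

Initial: C1(5μF, Q=1μC, V=0.20V), C2(2μF, Q=6μC, V=3.00V), C3(3μF, Q=2μC, V=0.67V), C4(2μF, Q=3μC, V=1.50V)
Op 1: CLOSE 1-4: Q_total=4.00, C_total=7.00, V=0.57; Q1=2.86, Q4=1.14; dissipated=1.207
Op 2: CLOSE 3-1: Q_total=4.86, C_total=8.00, V=0.61; Q3=1.82, Q1=3.04; dissipated=0.009
Op 3: CLOSE 4-2: Q_total=7.14, C_total=4.00, V=1.79; Q4=3.57, Q2=3.57; dissipated=2.949
Op 4: CLOSE 2-3: Q_total=5.39, C_total=5.00, V=1.08; Q2=2.16, Q3=3.24; dissipated=0.833
Op 5: CLOSE 4-1: Q_total=6.61, C_total=7.00, V=0.94; Q4=1.89, Q1=4.72; dissipated=0.992
Total dissipated: 5.990 μJ

Answer: 5.99 μJ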